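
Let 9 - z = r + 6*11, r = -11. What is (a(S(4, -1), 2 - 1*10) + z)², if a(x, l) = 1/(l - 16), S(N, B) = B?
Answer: 1221025/576 ≈ 2119.8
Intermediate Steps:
z = -46 (z = 9 - (-11 + 6*11) = 9 - (-11 + 66) = 9 - 1*55 = 9 - 55 = -46)
a(x, l) = 1/(-16 + l)
(a(S(4, -1), 2 - 1*10) + z)² = (1/(-16 + (2 - 1*10)) - 46)² = (1/(-16 + (2 - 10)) - 46)² = (1/(-16 - 8) - 46)² = (1/(-24) - 46)² = (-1/24 - 46)² = (-1105/24)² = 1221025/576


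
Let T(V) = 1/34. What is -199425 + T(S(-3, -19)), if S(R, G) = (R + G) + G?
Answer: -6780449/34 ≈ -1.9943e+5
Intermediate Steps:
S(R, G) = R + 2*G (S(R, G) = (G + R) + G = R + 2*G)
T(V) = 1/34
-199425 + T(S(-3, -19)) = -199425 + 1/34 = -6780449/34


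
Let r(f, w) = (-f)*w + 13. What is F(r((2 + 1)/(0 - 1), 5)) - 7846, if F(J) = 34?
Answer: -7812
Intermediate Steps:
r(f, w) = 13 - f*w (r(f, w) = -f*w + 13 = 13 - f*w)
F(r((2 + 1)/(0 - 1), 5)) - 7846 = 34 - 7846 = -7812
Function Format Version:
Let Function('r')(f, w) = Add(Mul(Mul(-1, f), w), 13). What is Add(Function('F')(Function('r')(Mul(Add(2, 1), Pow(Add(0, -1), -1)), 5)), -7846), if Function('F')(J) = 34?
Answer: -7812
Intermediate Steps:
Function('r')(f, w) = Add(13, Mul(-1, f, w)) (Function('r')(f, w) = Add(Mul(-1, f, w), 13) = Add(13, Mul(-1, f, w)))
Add(Function('F')(Function('r')(Mul(Add(2, 1), Pow(Add(0, -1), -1)), 5)), -7846) = Add(34, -7846) = -7812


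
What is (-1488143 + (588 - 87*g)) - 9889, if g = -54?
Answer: -1492746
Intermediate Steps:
(-1488143 + (588 - 87*g)) - 9889 = (-1488143 + (588 - 87*(-54))) - 9889 = (-1488143 + (588 + 4698)) - 9889 = (-1488143 + 5286) - 9889 = -1482857 - 9889 = -1492746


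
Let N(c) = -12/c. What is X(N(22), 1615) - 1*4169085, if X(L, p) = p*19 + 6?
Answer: -4138394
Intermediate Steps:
X(L, p) = 6 + 19*p (X(L, p) = 19*p + 6 = 6 + 19*p)
X(N(22), 1615) - 1*4169085 = (6 + 19*1615) - 1*4169085 = (6 + 30685) - 4169085 = 30691 - 4169085 = -4138394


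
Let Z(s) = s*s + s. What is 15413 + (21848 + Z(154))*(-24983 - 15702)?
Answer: -1860021417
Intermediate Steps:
Z(s) = s + s**2 (Z(s) = s**2 + s = s + s**2)
15413 + (21848 + Z(154))*(-24983 - 15702) = 15413 + (21848 + 154*(1 + 154))*(-24983 - 15702) = 15413 + (21848 + 154*155)*(-40685) = 15413 + (21848 + 23870)*(-40685) = 15413 + 45718*(-40685) = 15413 - 1860036830 = -1860021417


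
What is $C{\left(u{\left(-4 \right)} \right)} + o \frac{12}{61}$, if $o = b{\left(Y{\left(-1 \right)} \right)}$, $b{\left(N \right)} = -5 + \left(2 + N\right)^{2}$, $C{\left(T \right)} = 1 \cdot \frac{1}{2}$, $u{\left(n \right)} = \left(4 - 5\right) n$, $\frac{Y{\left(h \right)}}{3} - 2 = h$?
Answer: $\frac{541}{122} \approx 4.4344$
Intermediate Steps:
$Y{\left(h \right)} = 6 + 3 h$
$u{\left(n \right)} = - n$
$C{\left(T \right)} = \frac{1}{2}$ ($C{\left(T \right)} = 1 \cdot \frac{1}{2} = \frac{1}{2}$)
$o = 20$ ($o = -5 + \left(2 + \left(6 + 3 \left(-1\right)\right)\right)^{2} = -5 + \left(2 + \left(6 - 3\right)\right)^{2} = -5 + \left(2 + 3\right)^{2} = -5 + 5^{2} = -5 + 25 = 20$)
$C{\left(u{\left(-4 \right)} \right)} + o \frac{12}{61} = \frac{1}{2} + 20 \cdot \frac{12}{61} = \frac{1}{2} + \frac{240}{61} = \frac{541}{122}$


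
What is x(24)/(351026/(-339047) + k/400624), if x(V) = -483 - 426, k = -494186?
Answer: 2939757192456/7337660023 ≈ 400.64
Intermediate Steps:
x(V) = -909
x(24)/(351026/(-339047) + k/400624) = -909/(351026/(-339047) - 494186/400624) = -909/(351026*(-1/339047) - 494186*1/400624) = -909/(-351026/339047 - 35299/28616) = -909/(-22012980069/9702168952) = -909*(-9702168952/22012980069) = 2939757192456/7337660023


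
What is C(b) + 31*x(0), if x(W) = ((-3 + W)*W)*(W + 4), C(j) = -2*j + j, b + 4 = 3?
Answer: 1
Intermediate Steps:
b = -1 (b = -4 + 3 = -1)
C(j) = -j
x(W) = W*(-3 + W)*(4 + W) (x(W) = (W*(-3 + W))*(4 + W) = W*(-3 + W)*(4 + W))
C(b) + 31*x(0) = -1*(-1) + 31*(0*(-12 + 0 + 0**2)) = 1 + 31*(0*(-12 + 0 + 0)) = 1 + 31*(0*(-12)) = 1 + 31*0 = 1 + 0 = 1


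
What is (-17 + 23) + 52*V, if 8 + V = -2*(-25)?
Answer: 2190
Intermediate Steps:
V = 42 (V = -8 - 2*(-25) = -8 + 50 = 42)
(-17 + 23) + 52*V = (-17 + 23) + 52*42 = 6 + 2184 = 2190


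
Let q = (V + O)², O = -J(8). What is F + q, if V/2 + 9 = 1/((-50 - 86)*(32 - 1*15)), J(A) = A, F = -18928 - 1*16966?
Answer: -47063021135/1336336 ≈ -35218.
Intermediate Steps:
F = -35894 (F = -18928 - 16966 = -35894)
O = -8 (O = -1*8 = -8)
V = -20809/1156 (V = -18 + 2*(1/((-50 - 86)*(32 - 1*15))) = -18 + 2*(1/((-136)*(32 - 15))) = -18 + 2*(-1/136/17) = -18 + 2*(-1/136*1/17) = -18 + 2*(-1/2312) = -18 - 1/1156 = -20809/1156 ≈ -18.001)
q = 903423249/1336336 (q = (-20809/1156 - 8)² = (-30057/1156)² = 903423249/1336336 ≈ 676.04)
F + q = -35894 + 903423249/1336336 = -47063021135/1336336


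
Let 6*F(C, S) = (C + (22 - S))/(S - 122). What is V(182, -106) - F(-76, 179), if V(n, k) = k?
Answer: -36019/342 ≈ -105.32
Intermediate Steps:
F(C, S) = (22 + C - S)/(6*(-122 + S)) (F(C, S) = ((C + (22 - S))/(S - 122))/6 = ((22 + C - S)/(-122 + S))/6 = (22 + C - S)/(6*(-122 + S)))
V(182, -106) - F(-76, 179) = -106 - (22 - 76 - 1*179)/(6*(-122 + 179)) = -106 - (22 - 76 - 179)/(6*57) = -106 - (-233)/(6*57) = -106 - 1*(-233/342) = -106 + 233/342 = -36019/342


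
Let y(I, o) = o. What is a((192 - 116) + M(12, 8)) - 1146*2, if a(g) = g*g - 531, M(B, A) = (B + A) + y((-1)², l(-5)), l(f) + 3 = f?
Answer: 4921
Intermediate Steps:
l(f) = -3 + f
M(B, A) = -8 + A + B (M(B, A) = (B + A) + (-3 - 5) = (A + B) - 8 = -8 + A + B)
a(g) = -531 + g² (a(g) = g² - 531 = -531 + g²)
a((192 - 116) + M(12, 8)) - 1146*2 = (-531 + ((192 - 116) + (-8 + 8 + 12))²) - 1146*2 = (-531 + (76 + 12)²) - 2292 = (-531 + 88²) - 2292 = (-531 + 7744) - 2292 = 7213 - 2292 = 4921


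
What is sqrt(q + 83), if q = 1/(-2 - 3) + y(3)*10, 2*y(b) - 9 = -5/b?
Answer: 16*sqrt(105)/15 ≈ 10.930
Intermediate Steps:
y(b) = 9/2 - 5/(2*b) (y(b) = 9/2 + (-5/b)/2 = 9/2 - 5/(2*b))
q = 547/15 (q = 1/(-2 - 3) + ((1/2)*(-5 + 9*3)/3)*10 = 1/(-5) + ((1/2)*(1/3)*(-5 + 27))*10 = -1/5 + ((1/2)*(1/3)*22)*10 = -1/5 + (11/3)*10 = -1/5 + 110/3 = 547/15 ≈ 36.467)
sqrt(q + 83) = sqrt(547/15 + 83) = sqrt(1792/15) = 16*sqrt(105)/15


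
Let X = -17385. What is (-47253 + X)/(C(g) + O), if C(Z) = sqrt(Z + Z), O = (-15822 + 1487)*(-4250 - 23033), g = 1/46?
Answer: -15301075917015/92581429029156173 + 1701*sqrt(23)/92581429029156173 ≈ -0.00016527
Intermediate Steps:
g = 1/46 ≈ 0.021739
O = 391101805 (O = -14335*(-27283) = 391101805)
C(Z) = sqrt(2)*sqrt(Z) (C(Z) = sqrt(2*Z) = sqrt(2)*sqrt(Z))
(-47253 + X)/(C(g) + O) = (-47253 - 17385)/(sqrt(2)*sqrt(1/46) + 391101805) = -64638/(sqrt(2)*(sqrt(46)/46) + 391101805) = -64638/(sqrt(23)/23 + 391101805) = -64638/(391101805 + sqrt(23)/23)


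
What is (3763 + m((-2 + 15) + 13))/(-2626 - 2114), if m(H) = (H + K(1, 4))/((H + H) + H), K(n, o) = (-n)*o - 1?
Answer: -6523/8216 ≈ -0.79394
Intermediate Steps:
K(n, o) = -1 - n*o (K(n, o) = -n*o - 1 = -1 - n*o)
m(H) = (-5 + H)/(3*H) (m(H) = (H + (-1 - 1*1*4))/((H + H) + H) = (H + (-1 - 4))/(2*H + H) = (H - 5)/((3*H)) = (-5 + H)*(1/(3*H)) = (-5 + H)/(3*H))
(3763 + m((-2 + 15) + 13))/(-2626 - 2114) = (3763 + (-5 + ((-2 + 15) + 13))/(3*((-2 + 15) + 13)))/(-2626 - 2114) = (3763 + (-5 + (13 + 13))/(3*(13 + 13)))/(-4740) = (3763 + (⅓)*(-5 + 26)/26)*(-1/4740) = (3763 + (⅓)*(1/26)*21)*(-1/4740) = (3763 + 7/26)*(-1/4740) = (97845/26)*(-1/4740) = -6523/8216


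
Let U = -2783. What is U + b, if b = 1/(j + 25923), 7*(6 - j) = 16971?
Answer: -457892549/164532 ≈ -2783.0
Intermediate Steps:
j = -16929/7 (j = 6 - ⅐*16971 = 6 - 16971/7 = -16929/7 ≈ -2418.4)
b = 7/164532 (b = 1/(-16929/7 + 25923) = 1/(164532/7) = 7/164532 ≈ 4.2545e-5)
U + b = -2783 + 7/164532 = -457892549/164532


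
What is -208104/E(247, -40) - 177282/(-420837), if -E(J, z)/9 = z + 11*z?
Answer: -1205722289/25250220 ≈ -47.751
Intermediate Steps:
E(J, z) = -108*z (E(J, z) = -9*(z + 11*z) = -108*z)
-208104/E(247, -40) - 177282/(-420837) = -208104/((-108*(-40))) - 177282/(-420837) = -208104/4320 - 177282*(-1/420837) = -208104*1/4320 + 59094/140279 = -8671/180 + 59094/140279 = -1205722289/25250220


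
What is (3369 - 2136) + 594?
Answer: 1827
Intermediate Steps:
(3369 - 2136) + 594 = 1233 + 594 = 1827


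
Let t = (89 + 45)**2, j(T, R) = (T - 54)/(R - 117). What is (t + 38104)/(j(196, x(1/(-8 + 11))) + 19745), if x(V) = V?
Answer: 4905250/1727581 ≈ 2.8394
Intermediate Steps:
j(T, R) = (-54 + T)/(-117 + R)
t = 17956 (t = 134**2 = 17956)
(t + 38104)/(j(196, x(1/(-8 + 11))) + 19745) = (17956 + 38104)/((-54 + 196)/(-117 + 1/(-8 + 11)) + 19745) = 56060/(142/(-117 + 1/3) + 19745) = 56060/(142/(-350/3) + 19745) = 56060/(-3/350*142 + 19745) = 56060/(-213/175 + 19745) = 56060/(3455162/175) = 56060*(175/3455162) = 4905250/1727581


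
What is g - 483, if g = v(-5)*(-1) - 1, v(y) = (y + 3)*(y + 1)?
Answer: -492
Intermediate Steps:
v(y) = (1 + y)*(3 + y) (v(y) = (3 + y)*(1 + y) = (1 + y)*(3 + y))
g = -9 (g = (3 + (-5)**2 + 4*(-5))*(-1) - 1 = (3 + 25 - 20)*(-1) - 1 = 8*(-1) - 1 = -8 - 1 = -9)
g - 483 = -9 - 483 = -492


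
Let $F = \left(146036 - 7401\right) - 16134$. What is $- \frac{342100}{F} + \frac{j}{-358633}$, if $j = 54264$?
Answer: $- \frac{129335743564}{43932901133} \approx -2.9439$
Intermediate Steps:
$F = 122501$ ($F = 138635 - 16134 = 122501$)
$- \frac{342100}{F} + \frac{j}{-358633} = - \frac{342100}{122501} + \frac{54264}{-358633} = \left(-342100\right) \frac{1}{122501} + 54264 \left(- \frac{1}{358633}\right) = - \frac{342100}{122501} - \frac{54264}{358633} = - \frac{129335743564}{43932901133}$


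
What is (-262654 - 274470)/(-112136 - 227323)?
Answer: 537124/339459 ≈ 1.5823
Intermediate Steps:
(-262654 - 274470)/(-112136 - 227323) = -537124/(-339459) = -537124*(-1/339459) = 537124/339459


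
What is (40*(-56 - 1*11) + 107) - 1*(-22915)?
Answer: 20342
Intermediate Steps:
(40*(-56 - 1*11) + 107) - 1*(-22915) = (40*(-56 - 11) + 107) + 22915 = (40*(-67) + 107) + 22915 = (-2680 + 107) + 22915 = -2573 + 22915 = 20342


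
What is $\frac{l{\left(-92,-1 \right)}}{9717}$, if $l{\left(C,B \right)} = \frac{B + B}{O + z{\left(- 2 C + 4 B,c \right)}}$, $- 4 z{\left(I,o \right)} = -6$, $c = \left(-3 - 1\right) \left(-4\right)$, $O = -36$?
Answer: $\frac{4}{670473} \approx 5.9659 \cdot 10^{-6}$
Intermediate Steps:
$c = 16$ ($c = \left(-4\right) \left(-4\right) = 16$)
$z{\left(I,o \right)} = \frac{3}{2}$ ($z{\left(I,o \right)} = \left(- \frac{1}{4}\right) \left(-6\right) = \frac{3}{2}$)
$l{\left(C,B \right)} = - \frac{4 B}{69}$ ($l{\left(C,B \right)} = \frac{B + B}{-36 + \frac{3}{2}} = \frac{2 B}{- \frac{69}{2}} = 2 B \left(- \frac{2}{69}\right) = - \frac{4 B}{69}$)
$\frac{l{\left(-92,-1 \right)}}{9717} = \frac{\left(- \frac{4}{69}\right) \left(-1\right)}{9717} = \frac{4}{69} \cdot \frac{1}{9717} = \frac{4}{670473}$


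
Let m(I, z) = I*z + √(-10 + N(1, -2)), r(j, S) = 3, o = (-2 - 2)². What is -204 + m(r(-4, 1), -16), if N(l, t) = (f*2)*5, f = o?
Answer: -252 + 5*√6 ≈ -239.75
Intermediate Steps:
o = 16 (o = (-4)² = 16)
f = 16
N(l, t) = 160 (N(l, t) = (16*2)*5 = 32*5 = 160)
m(I, z) = 5*√6 + I*z (m(I, z) = I*z + √(-10 + 160) = I*z + √150 = I*z + 5*√6 = 5*√6 + I*z)
-204 + m(r(-4, 1), -16) = -204 + (5*√6 + 3*(-16)) = -204 + (5*√6 - 48) = -204 + (-48 + 5*√6) = -252 + 5*√6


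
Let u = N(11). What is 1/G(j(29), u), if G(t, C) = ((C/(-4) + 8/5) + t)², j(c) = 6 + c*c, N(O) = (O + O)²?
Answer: 25/13235044 ≈ 1.8889e-6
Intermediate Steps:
N(O) = 4*O² (N(O) = (2*O)² = 4*O²)
u = 484 (u = 4*11² = 4*121 = 484)
j(c) = 6 + c²
G(t, C) = (8/5 + t - C/4)² (G(t, C) = ((C*(-¼) + 8*(⅕)) + t)² = ((-C/4 + 8/5) + t)² = ((8/5 - C/4) + t)² = (8/5 + t - C/4)²)
1/G(j(29), u) = 1/((32 - 5*484 + 20*(6 + 29²))²/400) = 1/((32 - 2420 + 20*(6 + 841))²/400) = 1/((32 - 2420 + 20*847)²/400) = 1/((32 - 2420 + 16940)²/400) = 1/((1/400)*14552²) = 1/((1/400)*211760704) = 1/(13235044/25) = 25/13235044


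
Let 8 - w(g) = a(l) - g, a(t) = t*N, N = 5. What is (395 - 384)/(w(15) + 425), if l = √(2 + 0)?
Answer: 2464/100327 + 55*√2/200654 ≈ 0.024947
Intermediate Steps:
l = √2 ≈ 1.4142
a(t) = 5*t (a(t) = t*5 = 5*t)
w(g) = 8 + g - 5*√2 (w(g) = 8 - (5*√2 - g) = 8 - (-g + 5*√2) = 8 + (g - 5*√2) = 8 + g - 5*√2)
(395 - 384)/(w(15) + 425) = (395 - 384)/((8 + 15 - 5*√2) + 425) = 11/((23 - 5*√2) + 425) = 11/(448 - 5*√2)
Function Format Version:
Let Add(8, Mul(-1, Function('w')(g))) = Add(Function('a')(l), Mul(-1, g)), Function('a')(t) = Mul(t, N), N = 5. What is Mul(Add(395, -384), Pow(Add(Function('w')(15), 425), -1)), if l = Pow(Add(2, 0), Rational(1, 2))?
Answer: Add(Rational(2464, 100327), Mul(Rational(55, 200654), Pow(2, Rational(1, 2)))) ≈ 0.024947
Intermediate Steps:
l = Pow(2, Rational(1, 2)) ≈ 1.4142
Function('a')(t) = Mul(5, t) (Function('a')(t) = Mul(t, 5) = Mul(5, t))
Function('w')(g) = Add(8, g, Mul(-5, Pow(2, Rational(1, 2)))) (Function('w')(g) = Add(8, Mul(-1, Add(Mul(5, Pow(2, Rational(1, 2))), Mul(-1, g)))) = Add(8, Mul(-1, Add(Mul(-1, g), Mul(5, Pow(2, Rational(1, 2)))))) = Add(8, Add(g, Mul(-5, Pow(2, Rational(1, 2))))) = Add(8, g, Mul(-5, Pow(2, Rational(1, 2)))))
Mul(Add(395, -384), Pow(Add(Function('w')(15), 425), -1)) = Mul(Add(395, -384), Pow(Add(Add(8, 15, Mul(-5, Pow(2, Rational(1, 2)))), 425), -1)) = Mul(11, Pow(Add(Add(23, Mul(-5, Pow(2, Rational(1, 2)))), 425), -1)) = Mul(11, Pow(Add(448, Mul(-5, Pow(2, Rational(1, 2)))), -1))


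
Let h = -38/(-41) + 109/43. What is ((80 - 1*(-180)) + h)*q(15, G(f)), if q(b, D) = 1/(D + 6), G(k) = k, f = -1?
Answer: 464483/8815 ≈ 52.692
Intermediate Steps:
q(b, D) = 1/(6 + D)
h = 6103/1763 (h = -38*(-1/41) + 109*(1/43) = 38/41 + 109/43 = 6103/1763 ≈ 3.4617)
((80 - 1*(-180)) + h)*q(15, G(f)) = ((80 - 1*(-180)) + 6103/1763)/(6 - 1) = ((80 + 180) + 6103/1763)/5 = (260 + 6103/1763)*(⅕) = (464483/1763)*(⅕) = 464483/8815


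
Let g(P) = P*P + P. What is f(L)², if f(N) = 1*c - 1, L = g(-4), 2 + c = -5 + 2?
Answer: 36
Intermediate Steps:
g(P) = P + P² (g(P) = P² + P = P + P²)
c = -5 (c = -2 + (-5 + 2) = -2 - 3 = -5)
L = 12 (L = -4*(1 - 4) = -4*(-3) = 12)
f(N) = -6 (f(N) = 1*(-5) - 1 = -5 - 1 = -6)
f(L)² = (-6)² = 36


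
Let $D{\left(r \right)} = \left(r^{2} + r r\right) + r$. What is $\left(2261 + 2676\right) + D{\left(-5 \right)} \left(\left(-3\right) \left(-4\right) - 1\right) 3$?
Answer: $6422$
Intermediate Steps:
$D{\left(r \right)} = r + 2 r^{2}$ ($D{\left(r \right)} = \left(r^{2} + r^{2}\right) + r = 2 r^{2} + r = r + 2 r^{2}$)
$\left(2261 + 2676\right) + D{\left(-5 \right)} \left(\left(-3\right) \left(-4\right) - 1\right) 3 = \left(2261 + 2676\right) + - 5 \left(1 + 2 \left(-5\right)\right) \left(\left(-3\right) \left(-4\right) - 1\right) 3 = 4937 + - 5 \left(1 - 10\right) \left(12 - 1\right) 3 = 4937 + \left(-5\right) \left(-9\right) 11 \cdot 3 = 4937 + 45 \cdot 11 \cdot 3 = 4937 + 495 \cdot 3 = 4937 + 1485 = 6422$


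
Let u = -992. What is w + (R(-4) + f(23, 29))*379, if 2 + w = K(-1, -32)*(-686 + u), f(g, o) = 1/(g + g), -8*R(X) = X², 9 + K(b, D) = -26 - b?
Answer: 2589811/46 ≈ 56300.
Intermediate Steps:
K(b, D) = -35 - b (K(b, D) = -9 + (-26 - b) = -35 - b)
R(X) = -X²/8
f(g, o) = 1/(2*g)
w = 57050 (w = -2 + (-35 - 1*(-1))*(-686 - 992) = -2 + (-35 + 1)*(-1678) = -2 - 34*(-1678) = -2 + 57052 = 57050)
w + (R(-4) + f(23, 29))*379 = 57050 + (-⅛*(-4)² + (½)/23)*379 = 57050 + (-⅛*16 + (½)*(1/23))*379 = 57050 + (-2 + 1/46)*379 = 57050 - 91/46*379 = 57050 - 34489/46 = 2589811/46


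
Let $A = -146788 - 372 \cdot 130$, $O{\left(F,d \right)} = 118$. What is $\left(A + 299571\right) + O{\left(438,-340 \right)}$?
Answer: $104541$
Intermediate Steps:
$A = -195148$ ($A = -146788 - 48360 = -195148$)
$\left(A + 299571\right) + O{\left(438,-340 \right)} = \left(-195148 + 299571\right) + 118 = 104423 + 118 = 104541$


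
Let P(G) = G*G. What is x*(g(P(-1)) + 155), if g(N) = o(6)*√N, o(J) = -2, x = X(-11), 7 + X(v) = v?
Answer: -2754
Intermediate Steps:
X(v) = -7 + v
x = -18 (x = -7 - 11 = -18)
P(G) = G²
g(N) = -2*√N
x*(g(P(-1)) + 155) = -18*(-2*√((-1)²) + 155) = -18*(-2*√1 + 155) = -18*(-2*1 + 155) = -18*(-2 + 155) = -18*153 = -2754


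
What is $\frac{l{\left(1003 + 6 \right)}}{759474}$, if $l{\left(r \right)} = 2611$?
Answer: $\frac{2611}{759474} \approx 0.0034379$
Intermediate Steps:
$\frac{l{\left(1003 + 6 \right)}}{759474} = \frac{2611}{759474}$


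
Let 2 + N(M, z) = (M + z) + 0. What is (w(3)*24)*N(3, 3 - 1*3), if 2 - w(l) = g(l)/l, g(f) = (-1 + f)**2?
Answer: 16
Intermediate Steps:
w(l) = 2 - (-1 + l)**2/l
N(M, z) = -2 + M + z (N(M, z) = -2 + ((M + z) + 0) = -2 + (M + z) = -2 + M + z)
(w(3)*24)*N(3, 3 - 1*3) = ((2 - 1*(-1 + 3)**2/3)*24)*(-2 + 3 + (3 - 1*3)) = ((2 - 1*1/3*2**2)*24)*(-2 + 3 + (3 - 3)) = ((2 - 1*1/3*4)*24)*(-2 + 3 + 0) = ((2 - 4/3)*24)*1 = ((2/3)*24)*1 = 16*1 = 16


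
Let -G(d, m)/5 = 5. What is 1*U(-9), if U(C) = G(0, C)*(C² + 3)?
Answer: -2100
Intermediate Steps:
G(d, m) = -25 (G(d, m) = -5*5 = -25)
U(C) = -75 - 25*C² (U(C) = -25*(C² + 3) = -25*(3 + C²) = -75 - 25*C²)
1*U(-9) = 1*(-75 - 25*(-9)²) = 1*(-75 - 25*81) = 1*(-75 - 2025) = 1*(-2100) = -2100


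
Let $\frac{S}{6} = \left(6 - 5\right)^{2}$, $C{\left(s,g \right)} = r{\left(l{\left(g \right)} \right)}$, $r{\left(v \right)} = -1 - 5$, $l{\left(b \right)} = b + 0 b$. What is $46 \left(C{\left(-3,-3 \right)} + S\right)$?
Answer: $0$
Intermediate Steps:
$l{\left(b \right)} = b$ ($l{\left(b \right)} = b + 0 = b$)
$r{\left(v \right)} = -6$
$C{\left(s,g \right)} = -6$
$S = 6$ ($S = 6 \left(6 - 5\right)^{2} = 6 \cdot 1^{2} = 6 \cdot 1 = 6$)
$46 \left(C{\left(-3,-3 \right)} + S\right) = 46 \left(-6 + 6\right) = 46 \cdot 0 = 0$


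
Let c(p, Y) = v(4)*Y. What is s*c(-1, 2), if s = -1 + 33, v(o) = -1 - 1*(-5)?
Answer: 256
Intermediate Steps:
v(o) = 4 (v(o) = -1 + 5 = 4)
c(p, Y) = 4*Y
s = 32
s*c(-1, 2) = 32*(4*2) = 32*8 = 256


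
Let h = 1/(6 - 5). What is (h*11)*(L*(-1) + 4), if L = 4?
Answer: 0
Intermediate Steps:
h = 1 (h = 1/1 = 1)
(h*11)*(L*(-1) + 4) = (1*11)*(4*(-1) + 4) = 11*(-4 + 4) = 11*0 = 0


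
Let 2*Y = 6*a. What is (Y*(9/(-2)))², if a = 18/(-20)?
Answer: 59049/400 ≈ 147.62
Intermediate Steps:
a = -9/10 (a = 18*(-1/20) = -9/10 ≈ -0.90000)
Y = -27/10 (Y = (6*(-9/10))/2 = (½)*(-27/5) = -27/10 ≈ -2.7000)
(Y*(9/(-2)))² = (-243/(10*(-2)))² = (-243*(-1)/(10*2))² = (-27/10*(-9/2))² = (243/20)² = 59049/400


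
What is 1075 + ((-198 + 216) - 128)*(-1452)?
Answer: 160795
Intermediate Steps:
1075 + ((-198 + 216) - 128)*(-1452) = 1075 + (18 - 128)*(-1452) = 1075 - 110*(-1452) = 1075 + 159720 = 160795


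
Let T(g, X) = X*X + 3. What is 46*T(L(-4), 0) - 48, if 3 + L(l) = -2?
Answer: 90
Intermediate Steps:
L(l) = -5 (L(l) = -3 - 2 = -5)
T(g, X) = 3 + X**2 (T(g, X) = X**2 + 3 = 3 + X**2)
46*T(L(-4), 0) - 48 = 46*(3 + 0**2) - 48 = 46*(3 + 0) - 48 = 46*3 - 48 = 138 - 48 = 90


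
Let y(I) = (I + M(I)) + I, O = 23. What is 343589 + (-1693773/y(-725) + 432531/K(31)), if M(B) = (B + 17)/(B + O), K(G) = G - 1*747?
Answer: 5221885429429/15173114 ≈ 3.4415e+5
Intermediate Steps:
K(G) = -747 + G (K(G) = G - 747 = -747 + G)
M(B) = (17 + B)/(23 + B) (M(B) = (B + 17)/(B + 23) = (17 + B)/(23 + B))
y(I) = 2*I + (17 + I)/(23 + I) (y(I) = (I + (17 + I)/(23 + I)) + I = 2*I + (17 + I)/(23 + I))
343589 + (-1693773/y(-725) + 432531/K(31)) = 343589 + (-1693773*(23 - 725)/(17 - 725 + 2*(-725)*(23 - 725)) + 432531/(-747 + 31)) = 343589 + (-1693773*(-702/(17 - 725 + 2*(-725)*(-702))) + 432531/(-716)) = 343589 + (-1693773*(-702/(17 - 725 + 1017900)) + 432531*(-1/716)) = 343589 + (-1693773/((-1/702*1017192)) - 432531/716) = 343589 + (-1693773/(-169532/117) - 432531/716) = 343589 + (-1693773*(-117/169532) - 432531/716) = 343589 + (198171441/169532 - 432531/716) = 343589 + 8570363283/15173114 = 5221885429429/15173114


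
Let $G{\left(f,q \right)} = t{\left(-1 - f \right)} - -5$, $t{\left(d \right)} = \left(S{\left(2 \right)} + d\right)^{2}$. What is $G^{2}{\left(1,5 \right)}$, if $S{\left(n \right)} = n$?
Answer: $25$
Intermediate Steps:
$t{\left(d \right)} = \left(2 + d\right)^{2}$
$G{\left(f,q \right)} = 5 + \left(1 - f\right)^{2}$ ($G{\left(f,q \right)} = \left(2 - \left(1 + f\right)\right)^{2} - -5 = \left(1 - f\right)^{2} + 5 = 5 + \left(1 - f\right)^{2}$)
$G^{2}{\left(1,5 \right)} = \left(5 + \left(-1 + 1\right)^{2}\right)^{2} = \left(5 + 0^{2}\right)^{2} = \left(5 + 0\right)^{2} = 5^{2} = 25$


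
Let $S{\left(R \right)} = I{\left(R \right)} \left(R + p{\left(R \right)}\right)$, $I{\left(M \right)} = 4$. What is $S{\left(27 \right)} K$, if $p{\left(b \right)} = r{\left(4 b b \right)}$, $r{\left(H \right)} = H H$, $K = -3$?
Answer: $-102036996$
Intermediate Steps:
$r{\left(H \right)} = H^{2}$
$p{\left(b \right)} = 16 b^{4}$ ($p{\left(b \right)} = \left(4 b b\right)^{2} = \left(4 b^{2}\right)^{2} = 16 b^{4}$)
$S{\left(R \right)} = 4 R + 64 R^{4}$ ($S{\left(R \right)} = 4 \left(R + 16 R^{4}\right) = 4 R + 64 R^{4}$)
$S{\left(27 \right)} K = \left(4 \cdot 27 + 64 \cdot 27^{4}\right) \left(-3\right) = \left(108 + 64 \cdot 531441\right) \left(-3\right) = \left(108 + 34012224\right) \left(-3\right) = 34012332 \left(-3\right) = -102036996$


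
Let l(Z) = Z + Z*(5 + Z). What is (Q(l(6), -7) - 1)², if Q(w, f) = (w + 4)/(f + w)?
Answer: 121/4225 ≈ 0.028639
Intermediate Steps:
Q(w, f) = (4 + w)/(f + w)
(Q(l(6), -7) - 1)² = ((4 + 6*(6 + 6))/(-7 + 6*(6 + 6)) - 1)² = ((4 + 6*12)/(-7 + 6*12) - 1)² = ((4 + 72)/(-7 + 72) - 1)² = (76/65 - 1)² = (11/65)² = 121/4225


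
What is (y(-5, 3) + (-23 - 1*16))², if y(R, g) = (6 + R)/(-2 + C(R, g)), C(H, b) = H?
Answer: 75076/49 ≈ 1532.2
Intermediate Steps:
y(R, g) = (6 + R)/(-2 + R)
(y(-5, 3) + (-23 - 1*16))² = ((6 - 5)/(-2 - 5) + (-23 - 1*16))² = (1/(-7) + (-23 - 16))² = (-⅐*1 - 39)² = (-⅐ - 39)² = (-274/7)² = 75076/49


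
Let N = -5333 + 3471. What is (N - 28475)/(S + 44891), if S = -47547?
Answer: 30337/2656 ≈ 11.422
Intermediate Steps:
N = -1862
(N - 28475)/(S + 44891) = (-1862 - 28475)/(-47547 + 44891) = -30337/(-2656) = -30337*(-1/2656) = 30337/2656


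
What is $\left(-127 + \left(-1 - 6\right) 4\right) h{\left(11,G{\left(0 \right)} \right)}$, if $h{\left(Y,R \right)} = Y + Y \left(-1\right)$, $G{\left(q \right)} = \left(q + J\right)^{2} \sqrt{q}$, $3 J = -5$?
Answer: $0$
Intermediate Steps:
$J = - \frac{5}{3}$ ($J = \frac{1}{3} \left(-5\right) = - \frac{5}{3} \approx -1.6667$)
$G{\left(q \right)} = \sqrt{q} \left(- \frac{5}{3} + q\right)^{2}$ ($G{\left(q \right)} = \left(q - \frac{5}{3}\right)^{2} \sqrt{q} = \left(- \frac{5}{3} + q\right)^{2} \sqrt{q} = \sqrt{q} \left(- \frac{5}{3} + q\right)^{2}$)
$h{\left(Y,R \right)} = 0$ ($h{\left(Y,R \right)} = Y - Y = 0$)
$\left(-127 + \left(-1 - 6\right) 4\right) h{\left(11,G{\left(0 \right)} \right)} = \left(-127 + \left(-1 - 6\right) 4\right) 0 = \left(-127 - 28\right) 0 = \left(-155\right) 0 = 0$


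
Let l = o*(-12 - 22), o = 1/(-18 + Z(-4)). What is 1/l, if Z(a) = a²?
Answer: 1/17 ≈ 0.058824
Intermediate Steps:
o = -½ (o = 1/(-18 + (-4)²) = 1/(-18 + 16) = 1/(-2) = -½ ≈ -0.50000)
l = 17 (l = -(-12 - 22)/2 = -½*(-34) = 17)
1/l = 1/17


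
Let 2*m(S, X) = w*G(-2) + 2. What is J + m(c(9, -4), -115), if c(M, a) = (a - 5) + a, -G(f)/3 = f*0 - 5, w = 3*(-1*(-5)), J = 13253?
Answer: 26733/2 ≈ 13367.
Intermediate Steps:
w = 15 (w = 3*5 = 15)
G(f) = 15 (G(f) = -3*(f*0 - 5) = -3*(0 - 5) = -3*(-5) = 15)
c(M, a) = -5 + 2*a (c(M, a) = (-5 + a) + a = -5 + 2*a)
m(S, X) = 227/2 (m(S, X) = (15*15 + 2)/2 = (225 + 2)/2 = (½)*227 = 227/2)
J + m(c(9, -4), -115) = 13253 + 227/2 = 26733/2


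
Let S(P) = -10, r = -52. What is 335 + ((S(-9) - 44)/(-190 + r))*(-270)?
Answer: 33245/121 ≈ 274.75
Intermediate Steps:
335 + ((S(-9) - 44)/(-190 + r))*(-270) = 335 + ((-10 - 44)/(-190 - 52))*(-270) = 335 - 54/(-242)*(-270) = 335 - 54*(-1/242)*(-270) = 335 + (27/121)*(-270) = 335 - 7290/121 = 33245/121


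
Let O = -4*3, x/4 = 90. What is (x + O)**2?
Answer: 121104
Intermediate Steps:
x = 360 (x = 4*90 = 360)
O = -12
(x + O)**2 = (360 - 12)**2 = 348**2 = 121104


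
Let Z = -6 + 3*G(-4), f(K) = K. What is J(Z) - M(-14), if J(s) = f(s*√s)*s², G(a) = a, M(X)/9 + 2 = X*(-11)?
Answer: -1368 - 17496*I*√2 ≈ -1368.0 - 24743.0*I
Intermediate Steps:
M(X) = -18 - 99*X (M(X) = -18 + 9*(X*(-11)) = -18 + 9*(-11*X) = -18 - 99*X)
Z = -18 (Z = -6 + 3*(-4) = -6 - 12 = -18)
J(s) = s^(7/2) (J(s) = (s*√s)*s² = s^(3/2)*s² = s^(7/2))
J(Z) - M(-14) = (-18)^(7/2) - (-18 - 99*(-14)) = -17496*I*√2 - (-18 + 1386) = -17496*I*√2 - 1*1368 = -17496*I*√2 - 1368 = -1368 - 17496*I*√2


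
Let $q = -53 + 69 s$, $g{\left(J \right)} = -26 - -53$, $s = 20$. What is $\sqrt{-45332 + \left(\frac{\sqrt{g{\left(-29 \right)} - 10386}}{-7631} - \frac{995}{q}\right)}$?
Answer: $\frac{\sqrt{-4648542611142336673 - 40312947597 i \sqrt{1151}}}{10126337} \approx 3.1321 \cdot 10^{-5} - 212.91 i$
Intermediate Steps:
$g{\left(J \right)} = 27$ ($g{\left(J \right)} = -26 + 53 = 27$)
$q = 1327$ ($q = -53 + 69 \cdot 20 = -53 + 1380 = 1327$)
$\sqrt{-45332 + \left(\frac{\sqrt{g{\left(-29 \right)} - 10386}}{-7631} - \frac{995}{q}\right)} = \sqrt{-45332 + \left(\frac{\sqrt{27 - 10386}}{-7631} - \frac{995}{1327}\right)} = \sqrt{-45332 + \left(\sqrt{-10359} \left(- \frac{1}{7631}\right) - \frac{995}{1327}\right)} = \sqrt{-45332 - \left(\frac{995}{1327} - 3 i \sqrt{1151} \left(- \frac{1}{7631}\right)\right)} = \sqrt{-45332 - \left(\frac{995}{1327} + \frac{3 i \sqrt{1151}}{7631}\right)} = \sqrt{- \frac{60156559}{1327} - \frac{3 i \sqrt{1151}}{7631}}$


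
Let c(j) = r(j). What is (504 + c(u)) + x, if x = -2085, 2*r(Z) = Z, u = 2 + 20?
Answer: -1570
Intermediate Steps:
u = 22
r(Z) = Z/2
c(j) = j/2
(504 + c(u)) + x = (504 + (½)*22) - 2085 = (504 + 11) - 2085 = 515 - 2085 = -1570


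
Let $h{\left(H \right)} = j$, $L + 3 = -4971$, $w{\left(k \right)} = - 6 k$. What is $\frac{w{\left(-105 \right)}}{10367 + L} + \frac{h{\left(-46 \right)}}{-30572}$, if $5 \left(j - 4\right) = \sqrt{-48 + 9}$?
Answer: $\frac{4809697}{41218699} - \frac{i \sqrt{39}}{152860} \approx 0.11669 - 4.0854 \cdot 10^{-5} i$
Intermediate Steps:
$L = -4974$ ($L = -3 - 4971 = -4974$)
$j = 4 + \frac{i \sqrt{39}}{5}$ ($j = 4 + \frac{\sqrt{-48 + 9}}{5} = 4 + \frac{\sqrt{-39}}{5} = 4 + \frac{i \sqrt{39}}{5} \approx 4.0 + 1.249 i$)
$h{\left(H \right)} = 4 + \frac{i \sqrt{39}}{5}$
$\frac{w{\left(-105 \right)}}{10367 + L} + \frac{h{\left(-46 \right)}}{-30572} = \frac{\left(-6\right) \left(-105\right)}{10367 - 4974} + \frac{4 + \frac{i \sqrt{39}}{5}}{-30572} = \frac{630}{5393} + \left(4 + \frac{i \sqrt{39}}{5}\right) \left(- \frac{1}{30572}\right) = 630 \cdot \frac{1}{5393} - \left(\frac{1}{7643} + \frac{i \sqrt{39}}{152860}\right) = \frac{630}{5393} - \left(\frac{1}{7643} + \frac{i \sqrt{39}}{152860}\right) = \frac{4809697}{41218699} - \frac{i \sqrt{39}}{152860}$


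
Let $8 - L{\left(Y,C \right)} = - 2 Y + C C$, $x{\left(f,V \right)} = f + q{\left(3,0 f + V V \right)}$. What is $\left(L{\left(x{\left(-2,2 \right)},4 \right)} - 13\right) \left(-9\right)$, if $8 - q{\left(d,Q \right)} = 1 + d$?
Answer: $153$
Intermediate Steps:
$q{\left(d,Q \right)} = 7 - d$ ($q{\left(d,Q \right)} = 8 - \left(1 + d\right) = 7 - d$)
$x{\left(f,V \right)} = 4 + f$ ($x{\left(f,V \right)} = f + \left(7 - 3\right) = f + 4 = 4 + f$)
$L{\left(Y,C \right)} = 8 - C^{2} + 2 Y$ ($L{\left(Y,C \right)} = 8 - \left(- 2 Y + C C\right) = 8 - \left(- 2 Y + C^{2}\right) = 8 - \left(C^{2} - 2 Y\right) = 8 - C^{2} + 2 Y$)
$\left(L{\left(x{\left(-2,2 \right)},4 \right)} - 13\right) \left(-9\right) = \left(\left(8 - 4^{2} + 2 \left(4 - 2\right)\right) - 13\right) \left(-9\right) = \left(\left(8 - 16 + 2 \cdot 2\right) - 13\right) \left(-9\right) = \left(\left(8 - 16 + 4\right) - 13\right) \left(-9\right) = \left(-4 - 13\right) \left(-9\right) = \left(-17\right) \left(-9\right) = 153$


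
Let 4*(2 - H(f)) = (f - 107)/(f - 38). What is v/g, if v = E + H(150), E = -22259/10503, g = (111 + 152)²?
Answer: -1012973/325463939136 ≈ -3.1124e-6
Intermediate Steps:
H(f) = 2 - (-107 + f)/(4*(-38 + f)) (H(f) = 2 - (f - 107)/(4*(f - 38)) = 2 - (-107 + f)/(4*(-38 + f)))
g = 69169 (g = 263² = 69169)
E = -22259/10503 (E = -22259*1/10503 = -22259/10503 ≈ -2.1193)
v = -1012973/4705344 (v = -22259/10503 + (-197 + 7*150)/(4*(-38 + 150)) = -22259/10503 + (¼)*(-197 + 1050)/112 = -22259/10503 + (¼)*(1/112)*853 = -22259/10503 + 853/448 = -1012973/4705344 ≈ -0.21528)
v/g = -1012973/4705344/69169 = -1012973/4705344*1/69169 = -1012973/325463939136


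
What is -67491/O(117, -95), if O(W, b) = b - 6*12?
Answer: 67491/167 ≈ 404.14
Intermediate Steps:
O(W, b) = -72 + b (O(W, b) = b - 72 = -72 + b)
-67491/O(117, -95) = -67491/(-72 - 95) = -67491/(-167) = -67491*(-1/167) = 67491/167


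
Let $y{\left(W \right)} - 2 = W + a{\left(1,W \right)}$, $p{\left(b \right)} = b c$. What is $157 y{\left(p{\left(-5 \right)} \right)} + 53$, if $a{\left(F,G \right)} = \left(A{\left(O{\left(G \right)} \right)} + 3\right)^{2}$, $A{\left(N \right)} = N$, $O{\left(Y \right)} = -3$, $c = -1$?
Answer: $1152$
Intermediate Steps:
$a{\left(F,G \right)} = 0$ ($a{\left(F,G \right)} = \left(-3 + 3\right)^{2} = 0^{2} = 0$)
$p{\left(b \right)} = - b$ ($p{\left(b \right)} = b \left(-1\right) = - b$)
$y{\left(W \right)} = 2 + W$ ($y{\left(W \right)} = 2 + \left(W + 0\right) = 2 + W$)
$157 y{\left(p{\left(-5 \right)} \right)} + 53 = 157 \left(2 - -5\right) + 53 = 157 \left(2 + 5\right) + 53 = 157 \cdot 7 + 53 = 1099 + 53 = 1152$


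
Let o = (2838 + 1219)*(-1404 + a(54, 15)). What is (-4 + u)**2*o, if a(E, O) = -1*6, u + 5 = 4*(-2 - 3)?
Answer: -4810831170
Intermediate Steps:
u = -25 (u = -5 + 4*(-2 - 3) = -5 + 4*(-5) = -5 - 20 = -25)
a(E, O) = -6
o = -5720370 (o = (2838 + 1219)*(-1404 - 6) = 4057*(-1410) = -5720370)
(-4 + u)**2*o = (-4 - 25)**2*(-5720370) = (-29)**2*(-5720370) = 841*(-5720370) = -4810831170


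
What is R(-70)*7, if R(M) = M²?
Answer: 34300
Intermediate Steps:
R(-70)*7 = (-70)²*7 = 4900*7 = 34300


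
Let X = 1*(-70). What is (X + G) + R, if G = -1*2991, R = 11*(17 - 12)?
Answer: -3006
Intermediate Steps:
R = 55 (R = 11*5 = 55)
G = -2991
X = -70
(X + G) + R = (-70 - 2991) + 55 = -3061 + 55 = -3006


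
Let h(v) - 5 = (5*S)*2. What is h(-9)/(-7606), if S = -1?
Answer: 5/7606 ≈ 0.00065738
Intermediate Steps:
h(v) = -5 (h(v) = 5 + (5*(-1))*2 = 5 - 5*2 = 5 - 10 = -5)
h(-9)/(-7606) = -5/(-7606) = -5*(-1/7606) = 5/7606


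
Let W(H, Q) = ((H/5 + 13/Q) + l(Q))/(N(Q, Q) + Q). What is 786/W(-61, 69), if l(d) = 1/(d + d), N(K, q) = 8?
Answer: -1265460/251 ≈ -5041.7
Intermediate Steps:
l(d) = 1/(2*d)
W(H, Q) = (H/5 + 27/(2*Q))/(8 + Q) (W(H, Q) = ((H/5 + 13/Q) + 1/(2*Q))/(8 + Q) = ((13/Q + H/5) + 1/(2*Q))/(8 + Q) = (H/5 + 27/(2*Q))/(8 + Q))
786/W(-61, 69) = 786/(((⅒)*(135 + 2*(-61)*69)/(69*(8 + 69)))) = 786/(((⅒)*(1/69)*(135 - 8418)/77)) = 786/(((⅒)*(1/69)*(1/77)*(-8283))) = 786/(-251/1610) = 786*(-1610/251) = -1265460/251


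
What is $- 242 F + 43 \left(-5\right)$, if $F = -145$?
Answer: $34875$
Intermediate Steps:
$- 242 F + 43 \left(-5\right) = \left(-242\right) \left(-145\right) + 43 \left(-5\right) = 35090 - 215 = 34875$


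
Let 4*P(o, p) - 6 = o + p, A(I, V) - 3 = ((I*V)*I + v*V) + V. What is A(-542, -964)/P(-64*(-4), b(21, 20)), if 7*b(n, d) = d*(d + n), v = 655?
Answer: -3973492278/1327 ≈ -2.9943e+6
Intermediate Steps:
A(I, V) = 3 + 656*V + V*I² (A(I, V) = 3 + (((I*V)*I + 655*V) + V) = 3 + ((V*I² + 655*V) + V) = 3 + ((655*V + V*I²) + V) = 3 + (656*V + V*I²) = 3 + 656*V + V*I²)
b(n, d) = d*(d + n)/7 (b(n, d) = (d*(d + n))/7 = d*(d + n)/7)
P(o, p) = 3/2 + o/4 + p/4 (P(o, p) = 3/2 + (o + p)/4 = 3/2 + (o/4 + p/4) = 3/2 + o/4 + p/4)
A(-542, -964)/P(-64*(-4), b(21, 20)) = (3 + 656*(-964) - 964*(-542)²)/(3/2 + (-64*(-4))/4 + ((⅐)*20*(20 + 21))/4) = (3 - 632384 - 964*293764)/(3/2 + (¼)*256 + ((⅐)*20*41)/4) = (3 - 632384 - 283188496)/(3/2 + 64 + (¼)*(820/7)) = -283820877/(3/2 + 64 + 205/7) = -283820877/1327/14 = -283820877*14/1327 = -3973492278/1327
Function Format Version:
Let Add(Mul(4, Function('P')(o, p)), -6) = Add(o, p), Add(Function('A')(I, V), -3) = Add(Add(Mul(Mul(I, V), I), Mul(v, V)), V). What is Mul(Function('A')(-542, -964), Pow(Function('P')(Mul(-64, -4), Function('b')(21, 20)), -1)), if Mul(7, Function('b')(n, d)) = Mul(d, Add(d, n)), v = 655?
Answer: Rational(-3973492278, 1327) ≈ -2.9943e+6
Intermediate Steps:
Function('A')(I, V) = Add(3, Mul(656, V), Mul(V, Pow(I, 2))) (Function('A')(I, V) = Add(3, Add(Add(Mul(Mul(I, V), I), Mul(655, V)), V)) = Add(3, Add(Add(Mul(V, Pow(I, 2)), Mul(655, V)), V)) = Add(3, Add(Add(Mul(655, V), Mul(V, Pow(I, 2))), V)) = Add(3, Add(Mul(656, V), Mul(V, Pow(I, 2)))) = Add(3, Mul(656, V), Mul(V, Pow(I, 2))))
Function('b')(n, d) = Mul(Rational(1, 7), d, Add(d, n)) (Function('b')(n, d) = Mul(Rational(1, 7), Mul(d, Add(d, n))) = Mul(Rational(1, 7), d, Add(d, n)))
Function('P')(o, p) = Add(Rational(3, 2), Mul(Rational(1, 4), o), Mul(Rational(1, 4), p)) (Function('P')(o, p) = Add(Rational(3, 2), Mul(Rational(1, 4), Add(o, p))) = Add(Rational(3, 2), Add(Mul(Rational(1, 4), o), Mul(Rational(1, 4), p))) = Add(Rational(3, 2), Mul(Rational(1, 4), o), Mul(Rational(1, 4), p)))
Mul(Function('A')(-542, -964), Pow(Function('P')(Mul(-64, -4), Function('b')(21, 20)), -1)) = Mul(Add(3, Mul(656, -964), Mul(-964, Pow(-542, 2))), Pow(Add(Rational(3, 2), Mul(Rational(1, 4), Mul(-64, -4)), Mul(Rational(1, 4), Mul(Rational(1, 7), 20, Add(20, 21)))), -1)) = Mul(Add(3, -632384, Mul(-964, 293764)), Pow(Add(Rational(3, 2), Mul(Rational(1, 4), 256), Mul(Rational(1, 4), Mul(Rational(1, 7), 20, 41))), -1)) = Mul(Add(3, -632384, -283188496), Pow(Add(Rational(3, 2), 64, Mul(Rational(1, 4), Rational(820, 7))), -1)) = Mul(-283820877, Pow(Add(Rational(3, 2), 64, Rational(205, 7)), -1)) = Mul(-283820877, Pow(Rational(1327, 14), -1)) = Mul(-283820877, Rational(14, 1327)) = Rational(-3973492278, 1327)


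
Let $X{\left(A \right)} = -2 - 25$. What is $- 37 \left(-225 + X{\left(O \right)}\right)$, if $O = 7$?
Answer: $9324$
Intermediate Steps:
$X{\left(A \right)} = -27$ ($X{\left(A \right)} = -2 - 25 = -27$)
$- 37 \left(-225 + X{\left(O \right)}\right) = - 37 \left(-225 - 27\right) = \left(-37\right) \left(-252\right) = 9324$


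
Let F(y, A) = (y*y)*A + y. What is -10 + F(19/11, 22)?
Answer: 631/11 ≈ 57.364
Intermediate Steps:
F(y, A) = y + A*y² (F(y, A) = y²*A + y = A*y² + y = y + A*y²)
-10 + F(19/11, 22) = -10 + (19/11)*(1 + 22*(19/11)) = -10 + (19*(1/11))*(1 + 22*(19*(1/11))) = -10 + 19*(1 + 22*(19/11))/11 = -10 + 19*(1 + 38)/11 = -10 + (19/11)*39 = -10 + 741/11 = 631/11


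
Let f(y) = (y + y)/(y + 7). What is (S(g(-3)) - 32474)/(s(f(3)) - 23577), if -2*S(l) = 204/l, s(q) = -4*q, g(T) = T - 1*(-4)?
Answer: 162880/117897 ≈ 1.3815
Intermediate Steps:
g(T) = 4 + T (g(T) = T + 4 = 4 + T)
f(y) = 2*y/(7 + y) (f(y) = (2*y)/(7 + y) = 2*y/(7 + y))
S(l) = -102/l
(S(g(-3)) - 32474)/(s(f(3)) - 23577) = (-102/(4 - 3) - 32474)/(-8*3/(7 + 3) - 23577) = (-102/1 - 32474)/(-8*3/10 - 23577) = (-102*1 - 32474)/(-8*3/10 - 23577) = (-102 - 32474)/(-4*⅗ - 23577) = -32576/(-12/5 - 23577) = -32576/(-117897/5) = -32576*(-5/117897) = 162880/117897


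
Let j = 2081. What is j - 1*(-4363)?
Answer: 6444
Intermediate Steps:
j - 1*(-4363) = 2081 - 1*(-4363) = 2081 + 4363 = 6444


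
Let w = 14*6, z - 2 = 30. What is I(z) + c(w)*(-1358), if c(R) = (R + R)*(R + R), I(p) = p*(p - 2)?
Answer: -38327232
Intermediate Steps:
z = 32 (z = 2 + 30 = 32)
w = 84
I(p) = p*(-2 + p)
c(R) = 4*R**2 (c(R) = (2*R)*(2*R) = 4*R**2)
I(z) + c(w)*(-1358) = 32*(-2 + 32) + (4*84**2)*(-1358) = 32*30 + (4*7056)*(-1358) = 960 + 28224*(-1358) = 960 - 38328192 = -38327232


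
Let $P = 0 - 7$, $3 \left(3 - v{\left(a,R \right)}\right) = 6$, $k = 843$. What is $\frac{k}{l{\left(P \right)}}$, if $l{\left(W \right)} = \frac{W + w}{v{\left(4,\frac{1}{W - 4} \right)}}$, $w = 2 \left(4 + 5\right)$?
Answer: $\frac{843}{11} \approx 76.636$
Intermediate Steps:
$v{\left(a,R \right)} = 1$ ($v{\left(a,R \right)} = 3 - 2 = 1$)
$w = 18$ ($w = 2 \cdot 9 = 18$)
$P = -7$
$l{\left(W \right)} = 18 + W$ ($l{\left(W \right)} = \frac{W + 18}{1} = 1 \left(18 + W\right) = 18 + W$)
$\frac{k}{l{\left(P \right)}} = \frac{843}{18 - 7} = \frac{843}{11}$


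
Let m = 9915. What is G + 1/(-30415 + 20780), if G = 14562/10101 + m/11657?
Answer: 866791668586/378165261565 ≈ 2.2921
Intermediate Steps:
G = 89966883/39249119 (G = 14562/10101 + 9915/11657 = 14562*(1/10101) + 9915*(1/11657) = 4854/3367 + 9915/11657 = 89966883/39249119 ≈ 2.2922)
G + 1/(-30415 + 20780) = 89966883/39249119 + 1/(-30415 + 20780) = 89966883/39249119 + 1/(-9635) = 89966883/39249119 - 1/9635 = 866791668586/378165261565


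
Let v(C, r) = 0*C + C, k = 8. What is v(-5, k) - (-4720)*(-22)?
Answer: -103845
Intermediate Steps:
v(C, r) = C (v(C, r) = 0 + C = C)
v(-5, k) - (-4720)*(-22) = -5 - (-4720)*(-22) = -5 - 472*220 = -5 - 103840 = -103845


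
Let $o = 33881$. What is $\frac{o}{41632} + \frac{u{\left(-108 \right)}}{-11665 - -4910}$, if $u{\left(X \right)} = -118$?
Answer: $\frac{233778731}{281224160} \approx 0.83129$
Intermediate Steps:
$\frac{o}{41632} + \frac{u{\left(-108 \right)}}{-11665 - -4910} = \frac{33881}{41632} - \frac{118}{-11665 - -4910} = 33881 \cdot \frac{1}{41632} - \frac{118}{-11665 + 4910} = \frac{33881}{41632} - \frac{118}{-6755} = \frac{33881}{41632} - - \frac{118}{6755} = \frac{33881}{41632} + \frac{118}{6755} = \frac{233778731}{281224160}$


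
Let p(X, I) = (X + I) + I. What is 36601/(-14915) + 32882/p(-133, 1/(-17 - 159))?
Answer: -8717339469/34916015 ≈ -249.67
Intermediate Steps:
p(X, I) = X + 2*I (p(X, I) = (I + X) + I = X + 2*I)
36601/(-14915) + 32882/p(-133, 1/(-17 - 159)) = 36601/(-14915) + 32882/(-133 + 2/(-17 - 159)) = 36601*(-1/14915) + 32882/(-133 + 2/(-176)) = -36601/14915 + 32882/(-133 + 2*(-1/176)) = -36601/14915 + 32882/(-133 - 1/88) = -36601/14915 + 32882/(-11705/88) = -36601/14915 + 32882*(-88/11705) = -36601/14915 - 2893616/11705 = -8717339469/34916015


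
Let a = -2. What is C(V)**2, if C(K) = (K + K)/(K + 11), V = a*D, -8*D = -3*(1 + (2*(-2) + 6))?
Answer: 324/1225 ≈ 0.26449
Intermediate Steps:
D = 9/8 (D = -(-3)*(1 + (2*(-2) + 6))/8 = -(-3)*(1 + (-4 + 6))/8 = -(-3)*(1 + 2)/8 = -(-3)*3/8 = -1/8*(-9) = 9/8 ≈ 1.1250)
V = -9/4 (V = -2*9/8 = -9/4 ≈ -2.2500)
C(K) = 2*K/(11 + K) (C(K) = (2*K)/(11 + K) = 2*K/(11 + K))
C(V)**2 = (2*(-9/4)/(11 - 9/4))**2 = (2*(-9/4)/(35/4))**2 = (2*(-9/4)*(4/35))**2 = (-18/35)**2 = 324/1225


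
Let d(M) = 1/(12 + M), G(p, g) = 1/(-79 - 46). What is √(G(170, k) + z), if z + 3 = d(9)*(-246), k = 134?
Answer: I*√450870/175 ≈ 3.837*I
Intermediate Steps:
G(p, g) = -1/125 (G(p, g) = 1/(-125) = -1/125)
z = -103/7 (z = -3 - 246/(12 + 9) = -3 - 246/21 = -3 + (1/21)*(-246) = -3 - 82/7 = -103/7 ≈ -14.714)
√(G(170, k) + z) = √(-1/125 - 103/7) = √(-12882/875) = I*√450870/175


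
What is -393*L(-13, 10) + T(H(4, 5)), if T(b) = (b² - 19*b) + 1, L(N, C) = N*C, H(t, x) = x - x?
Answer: 51091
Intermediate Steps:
H(t, x) = 0
L(N, C) = C*N
T(b) = 1 + b² - 19*b
-393*L(-13, 10) + T(H(4, 5)) = -3930*(-13) + (1 + 0² - 19*0) = -393*(-130) + (1 + 0 + 0) = 51090 + 1 = 51091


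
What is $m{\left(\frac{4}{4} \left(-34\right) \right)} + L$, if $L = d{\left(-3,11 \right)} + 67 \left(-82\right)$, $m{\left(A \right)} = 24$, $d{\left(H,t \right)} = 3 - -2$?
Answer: $-5465$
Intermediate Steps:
$d{\left(H,t \right)} = 5$ ($d{\left(H,t \right)} = 3 + 2 = 5$)
$L = -5489$ ($L = 5 + 67 \left(-82\right) = 5 - 5494 = -5489$)
$m{\left(\frac{4}{4} \left(-34\right) \right)} + L = 24 - 5489 = -5465$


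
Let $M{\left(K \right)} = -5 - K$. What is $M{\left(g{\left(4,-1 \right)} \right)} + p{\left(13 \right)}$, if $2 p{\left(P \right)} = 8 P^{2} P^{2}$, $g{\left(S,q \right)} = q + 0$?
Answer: $114240$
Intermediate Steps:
$g{\left(S,q \right)} = q$
$p{\left(P \right)} = 4 P^{4}$ ($p{\left(P \right)} = \frac{8 P^{2} P^{2}}{2} = \frac{8 P^{4}}{2} = 4 P^{4}$)
$M{\left(g{\left(4,-1 \right)} \right)} + p{\left(13 \right)} = \left(-5 - -1\right) + 4 \cdot 13^{4} = \left(-5 + 1\right) + 4 \cdot 28561 = -4 + 114244 = 114240$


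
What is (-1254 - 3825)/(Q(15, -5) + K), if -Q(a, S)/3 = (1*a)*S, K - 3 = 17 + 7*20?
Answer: -5079/385 ≈ -13.192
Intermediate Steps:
K = 160 (K = 3 + (17 + 7*20) = 3 + (17 + 140) = 3 + 157 = 160)
Q(a, S) = -3*S*a (Q(a, S) = -3*1*a*S = -3*a*S = -3*S*a)
(-1254 - 3825)/(Q(15, -5) + K) = (-1254 - 3825)/(-3*(-5)*15 + 160) = -5079/(225 + 160) = -5079/385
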